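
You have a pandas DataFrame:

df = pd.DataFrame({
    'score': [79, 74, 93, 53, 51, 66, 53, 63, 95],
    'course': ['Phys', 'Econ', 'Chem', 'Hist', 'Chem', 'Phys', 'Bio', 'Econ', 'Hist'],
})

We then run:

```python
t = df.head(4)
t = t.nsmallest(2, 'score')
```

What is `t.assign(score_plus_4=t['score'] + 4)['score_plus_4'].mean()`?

take first 4 rows:
   score course
0     79   Phys
1     74   Econ
2     93   Chem
3     53   Hist
take 2 rows with smallest score:
   score course
3     53   Hist
1     74   Econ
add column score_plus_4 = t['score'] + 4:
   score course  score_plus_4
3     53   Hist            57
1     74   Econ            78
So mean() = 67.5.

67.5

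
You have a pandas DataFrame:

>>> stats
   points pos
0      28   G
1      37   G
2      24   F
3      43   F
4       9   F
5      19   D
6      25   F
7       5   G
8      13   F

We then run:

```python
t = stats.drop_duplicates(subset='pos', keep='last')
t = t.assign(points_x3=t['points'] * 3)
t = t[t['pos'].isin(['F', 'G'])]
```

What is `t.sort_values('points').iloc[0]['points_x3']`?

drop duplicate pos (keep=last):
   points pos
5      19   D
7       5   G
8      13   F
add column points_x3 = t['points'] * 3:
   points pos  points_x3
5      19   D         57
7       5   G         15
8      13   F         39
filter rows where pos in ['F', 'G']:
   points pos  points_x3
7       5   G         15
8      13   F         39
sort by points:
   points pos  points_x3
7       5   G         15
8      13   F         39
Reading off the value at position 0, column 'points_x3', we get 15.

15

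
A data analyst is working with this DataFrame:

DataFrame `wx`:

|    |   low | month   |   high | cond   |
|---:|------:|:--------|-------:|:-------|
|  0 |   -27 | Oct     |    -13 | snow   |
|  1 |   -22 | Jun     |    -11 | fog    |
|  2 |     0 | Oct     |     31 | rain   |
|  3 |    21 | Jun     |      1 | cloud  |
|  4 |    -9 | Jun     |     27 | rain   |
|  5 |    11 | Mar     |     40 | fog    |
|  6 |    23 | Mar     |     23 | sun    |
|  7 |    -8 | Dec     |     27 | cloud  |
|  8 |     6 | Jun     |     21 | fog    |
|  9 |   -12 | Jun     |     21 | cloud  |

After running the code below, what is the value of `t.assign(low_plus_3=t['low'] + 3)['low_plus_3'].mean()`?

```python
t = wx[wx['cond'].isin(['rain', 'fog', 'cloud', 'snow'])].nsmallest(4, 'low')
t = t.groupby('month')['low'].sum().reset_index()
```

filter rows where cond in ['rain', 'fog', 'cloud', 'snow']:
   low month  high   cond
0  -27   Oct   -13   snow
1  -22   Jun   -11    fog
2    0   Oct    31   rain
3   21   Jun     1  cloud
4   -9   Jun    27   rain
5   11   Mar    40    fog
7   -8   Dec    27  cloud
8    6   Jun    21    fog
9  -12   Jun    21  cloud
take 4 rows with smallest low:
   low month  high   cond
0  -27   Oct   -13   snow
1  -22   Jun   -11    fog
9  -12   Jun    21  cloud
4   -9   Jun    27   rain
group by month, sum of low:
month
Jun   -43
Oct   -27
Name: low, dtype: int64
reset_index():
  month  low
0   Jun  -43
1   Oct  -27
add column low_plus_3 = t['low'] + 3:
  month  low  low_plus_3
0   Jun  -43         -40
1   Oct  -27         -24
So mean() = -32.0.

-32.0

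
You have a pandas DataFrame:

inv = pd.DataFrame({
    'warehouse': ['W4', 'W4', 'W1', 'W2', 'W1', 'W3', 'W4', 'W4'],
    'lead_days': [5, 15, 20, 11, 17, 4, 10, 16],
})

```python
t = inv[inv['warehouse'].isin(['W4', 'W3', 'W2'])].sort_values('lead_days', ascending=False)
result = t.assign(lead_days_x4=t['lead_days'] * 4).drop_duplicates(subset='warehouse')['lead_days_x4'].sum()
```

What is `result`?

124

filter rows where warehouse in ['W4', 'W3', 'W2']:
  warehouse  lead_days
0        W4          5
1        W4         15
3        W2         11
5        W3          4
6        W4         10
7        W4         16
sort by lead_days descending:
  warehouse  lead_days
7        W4         16
1        W4         15
3        W2         11
6        W4         10
0        W4          5
5        W3          4
add column lead_days_x4 = t['lead_days'] * 4:
  warehouse  lead_days  lead_days_x4
7        W4         16            64
1        W4         15            60
3        W2         11            44
6        W4         10            40
0        W4          5            20
5        W3          4            16
drop duplicate warehouse (keep=first):
  warehouse  lead_days  lead_days_x4
7        W4         16            64
3        W2         11            44
5        W3          4            16
Taking the sum of column 'lead_days_x4' gives 124.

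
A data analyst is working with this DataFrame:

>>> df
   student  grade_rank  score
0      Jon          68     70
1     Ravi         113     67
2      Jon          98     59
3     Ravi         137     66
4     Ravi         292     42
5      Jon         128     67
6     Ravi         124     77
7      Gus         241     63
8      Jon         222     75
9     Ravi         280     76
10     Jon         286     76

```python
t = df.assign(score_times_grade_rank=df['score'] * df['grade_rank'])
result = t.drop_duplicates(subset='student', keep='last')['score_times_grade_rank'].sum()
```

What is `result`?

add column score_times_grade_rank = df['score'] * df['grade_rank']:
   student  grade_rank  score  score_times_grade_rank
0      Jon          68     70                    4760
1     Ravi         113     67                    7571
2      Jon          98     59                    5782
3     Ravi         137     66                    9042
4     Ravi         292     42                   12264
5      Jon         128     67                    8576
6     Ravi         124     77                    9548
7      Gus         241     63                   15183
8      Jon         222     75                   16650
9     Ravi         280     76                   21280
10     Jon         286     76                   21736
drop duplicate student (keep=last):
   student  grade_rank  score  score_times_grade_rank
7      Gus         241     63                   15183
9     Ravi         280     76                   21280
10     Jon         286     76                   21736
sum of column 'score_times_grade_rank' → 58199

58199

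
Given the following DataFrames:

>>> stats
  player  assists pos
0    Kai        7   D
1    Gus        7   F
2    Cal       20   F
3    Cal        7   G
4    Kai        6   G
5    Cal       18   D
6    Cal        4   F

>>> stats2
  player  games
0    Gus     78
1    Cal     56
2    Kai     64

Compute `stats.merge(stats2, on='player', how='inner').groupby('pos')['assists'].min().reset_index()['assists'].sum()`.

17

merge on 'player' (how='inner') → 7 rows:
  player  assists pos  games
0    Kai        7   D     64
1    Gus        7   F     78
2    Cal       20   F     56
3    Cal        7   G     56
4    Kai        6   G     64
5    Cal       18   D     56
6    Cal        4   F     56
group by pos, min of assists:
pos
D    7
F    4
G    6
Name: assists, dtype: int64
reset_index():
  pos  assists
0   D        7
1   F        4
2   G        6
Reading off the sum of column 'assists', we get 17.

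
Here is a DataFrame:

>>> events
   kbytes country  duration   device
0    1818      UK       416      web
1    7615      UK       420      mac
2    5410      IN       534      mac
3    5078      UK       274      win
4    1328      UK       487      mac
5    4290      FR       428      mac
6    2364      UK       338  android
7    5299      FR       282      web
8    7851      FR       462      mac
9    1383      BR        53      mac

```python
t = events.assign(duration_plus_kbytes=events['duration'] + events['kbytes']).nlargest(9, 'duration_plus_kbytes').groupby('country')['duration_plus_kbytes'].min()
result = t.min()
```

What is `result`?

add column duration_plus_kbytes = events['duration'] + events['kbytes']:
   kbytes country  duration   device  duration_plus_kbytes
0    1818      UK       416      web                  2234
1    7615      UK       420      mac                  8035
2    5410      IN       534      mac                  5944
3    5078      UK       274      win                  5352
4    1328      UK       487      mac                  1815
5    4290      FR       428      mac                  4718
6    2364      UK       338  android                  2702
7    5299      FR       282      web                  5581
8    7851      FR       462      mac                  8313
9    1383      BR        53      mac                  1436
take 9 rows with largest duration_plus_kbytes:
   kbytes country  duration   device  duration_plus_kbytes
8    7851      FR       462      mac                  8313
1    7615      UK       420      mac                  8035
2    5410      IN       534      mac                  5944
7    5299      FR       282      web                  5581
3    5078      UK       274      win                  5352
5    4290      FR       428      mac                  4718
6    2364      UK       338  android                  2702
0    1818      UK       416      web                  2234
4    1328      UK       487      mac                  1815
group by country, min of duration_plus_kbytes:
country
FR    4718
IN    5944
UK    1815
Name: duration_plus_kbytes, dtype: int64
Finally, min of the resulting series = 1815.

1815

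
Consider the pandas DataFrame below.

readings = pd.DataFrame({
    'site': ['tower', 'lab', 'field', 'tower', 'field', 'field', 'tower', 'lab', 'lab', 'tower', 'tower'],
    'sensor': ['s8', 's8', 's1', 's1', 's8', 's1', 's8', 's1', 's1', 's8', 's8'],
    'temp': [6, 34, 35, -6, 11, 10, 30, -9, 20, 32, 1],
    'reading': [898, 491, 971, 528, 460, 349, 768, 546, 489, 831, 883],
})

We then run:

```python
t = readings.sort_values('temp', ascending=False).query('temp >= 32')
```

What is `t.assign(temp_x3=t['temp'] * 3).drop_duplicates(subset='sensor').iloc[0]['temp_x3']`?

105

sort by temp descending:
     site sensor  temp  reading
2   field     s1    35      971
1     lab     s8    34      491
9   tower     s8    32      831
6   tower     s8    30      768
8     lab     s1    20      489
4   field     s8    11      460
5   field     s1    10      349
0   tower     s8     6      898
10  tower     s8     1      883
3   tower     s1    -6      528
7     lab     s1    -9      546
filter rows where temp >= 32:
    site sensor  temp  reading
2  field     s1    35      971
1    lab     s8    34      491
9  tower     s8    32      831
add column temp_x3 = t['temp'] * 3:
    site sensor  temp  reading  temp_x3
2  field     s1    35      971      105
1    lab     s8    34      491      102
9  tower     s8    32      831       96
drop duplicate sensor (keep=first):
    site sensor  temp  reading  temp_x3
2  field     s1    35      971      105
1    lab     s8    34      491      102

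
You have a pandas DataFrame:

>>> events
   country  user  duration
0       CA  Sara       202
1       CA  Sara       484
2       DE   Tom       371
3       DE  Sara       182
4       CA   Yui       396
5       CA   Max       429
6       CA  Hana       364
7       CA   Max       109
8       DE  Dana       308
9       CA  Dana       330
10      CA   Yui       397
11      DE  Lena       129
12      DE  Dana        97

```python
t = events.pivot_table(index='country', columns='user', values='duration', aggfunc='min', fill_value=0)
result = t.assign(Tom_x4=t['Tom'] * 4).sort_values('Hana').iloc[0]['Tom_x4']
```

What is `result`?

pivot: rows=country, cols=user, min(duration):
user     Dana  Hana  Lena  Max  Sara  Tom  Yui
country                                       
CA        330   364     0  109   202    0  396
DE         97     0   129    0   182  371    0
add column Tom_x4 = t['Tom'] * 4:
user     Dana  Hana  Lena  Max  Sara  Tom  Yui  Tom_x4
country                                               
CA        330   364     0  109   202    0  396       0
DE         97     0   129    0   182  371    0    1484
sort by Hana:
user     Dana  Hana  Lena  Max  Sara  Tom  Yui  Tom_x4
country                                               
DE         97     0   129    0   182  371    0    1484
CA        330   364     0  109   202    0  396       0
Reading off the value at position 0, column 'Tom_x4', we get 1484.

1484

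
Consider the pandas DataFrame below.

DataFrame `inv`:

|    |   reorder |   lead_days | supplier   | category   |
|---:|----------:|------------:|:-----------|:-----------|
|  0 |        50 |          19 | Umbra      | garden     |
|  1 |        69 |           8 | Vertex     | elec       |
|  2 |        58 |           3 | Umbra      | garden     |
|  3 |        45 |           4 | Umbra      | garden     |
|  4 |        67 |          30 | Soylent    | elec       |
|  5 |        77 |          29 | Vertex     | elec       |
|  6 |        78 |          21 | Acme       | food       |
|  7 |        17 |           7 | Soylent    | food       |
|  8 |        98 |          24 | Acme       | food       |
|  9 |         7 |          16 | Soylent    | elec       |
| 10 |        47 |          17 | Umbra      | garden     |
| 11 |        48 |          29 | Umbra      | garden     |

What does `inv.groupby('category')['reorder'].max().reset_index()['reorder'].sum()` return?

group by category, max of reorder:
category
elec      77
food      98
garden    58
Name: reorder, dtype: int64
reset_index():
  category  reorder
0     elec       77
1     food       98
2   garden       58

233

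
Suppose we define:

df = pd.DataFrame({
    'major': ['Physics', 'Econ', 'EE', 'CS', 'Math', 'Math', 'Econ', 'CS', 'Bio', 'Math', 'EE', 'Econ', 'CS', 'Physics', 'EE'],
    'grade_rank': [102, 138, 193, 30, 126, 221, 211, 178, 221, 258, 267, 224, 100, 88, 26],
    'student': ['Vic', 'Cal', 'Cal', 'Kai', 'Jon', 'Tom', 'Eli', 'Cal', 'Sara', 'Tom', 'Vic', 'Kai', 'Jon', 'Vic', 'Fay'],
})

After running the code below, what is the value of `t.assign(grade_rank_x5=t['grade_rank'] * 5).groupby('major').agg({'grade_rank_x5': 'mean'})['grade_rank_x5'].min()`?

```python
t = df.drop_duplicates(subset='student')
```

130.0

drop duplicate student (keep=first):
      major  grade_rank student
0   Physics         102     Vic
1      Econ         138     Cal
3        CS          30     Kai
4      Math         126     Jon
5      Math         221     Tom
6      Econ         211     Eli
8       Bio         221    Sara
14       EE          26     Fay
add column grade_rank_x5 = t['grade_rank'] * 5:
      major  grade_rank student  grade_rank_x5
0   Physics         102     Vic            510
1      Econ         138     Cal            690
3        CS          30     Kai            150
4      Math         126     Jon            630
5      Math         221     Tom           1105
6      Econ         211     Eli           1055
8       Bio         221    Sara           1105
14       EE          26     Fay            130
group by major, mean of grade_rank_x5:
         grade_rank_x5
major                 
Bio             1105.0
CS               150.0
EE               130.0
Econ             872.5
Math             867.5
Physics          510.0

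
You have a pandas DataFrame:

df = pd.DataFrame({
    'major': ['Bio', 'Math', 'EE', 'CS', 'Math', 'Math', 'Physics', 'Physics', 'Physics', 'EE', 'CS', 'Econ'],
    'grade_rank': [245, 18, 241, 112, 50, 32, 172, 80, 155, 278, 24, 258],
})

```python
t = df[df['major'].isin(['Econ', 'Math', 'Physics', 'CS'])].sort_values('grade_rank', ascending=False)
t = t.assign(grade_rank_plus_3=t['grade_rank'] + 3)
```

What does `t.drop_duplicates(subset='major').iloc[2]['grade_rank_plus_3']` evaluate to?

filter rows where major in ['Econ', 'Math', 'Physics', 'CS']:
      major  grade_rank
1      Math          18
3        CS         112
4      Math          50
5      Math          32
6   Physics         172
7   Physics          80
8   Physics         155
10       CS          24
11     Econ         258
sort by grade_rank descending:
      major  grade_rank
11     Econ         258
6   Physics         172
8   Physics         155
3        CS         112
7   Physics          80
4      Math          50
5      Math          32
10       CS          24
1      Math          18
add column grade_rank_plus_3 = t['grade_rank'] + 3:
      major  grade_rank  grade_rank_plus_3
11     Econ         258                261
6   Physics         172                175
8   Physics         155                158
3        CS         112                115
7   Physics          80                 83
4      Math          50                 53
5      Math          32                 35
10       CS          24                 27
1      Math          18                 21
drop duplicate major (keep=first):
      major  grade_rank  grade_rank_plus_3
11     Econ         258                261
6   Physics         172                175
3        CS         112                115
4      Math          50                 53
The value at position 2, column 'grade_rank_plus_3' is 115.

115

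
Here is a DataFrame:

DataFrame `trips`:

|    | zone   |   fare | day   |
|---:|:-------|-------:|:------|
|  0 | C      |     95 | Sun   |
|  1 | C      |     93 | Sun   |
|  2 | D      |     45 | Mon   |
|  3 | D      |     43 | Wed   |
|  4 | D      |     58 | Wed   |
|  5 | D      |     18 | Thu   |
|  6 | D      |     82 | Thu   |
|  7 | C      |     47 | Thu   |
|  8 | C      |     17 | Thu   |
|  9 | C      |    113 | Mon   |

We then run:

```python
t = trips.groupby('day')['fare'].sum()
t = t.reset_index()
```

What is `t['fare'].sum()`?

group by day, sum of fare:
day
Mon    158
Sun    188
Thu    164
Wed    101
Name: fare, dtype: int64
reset_index():
   day  fare
0  Mon   158
1  Sun   188
2  Thu   164
3  Wed   101
Finally, sum of column 'fare' = 611.

611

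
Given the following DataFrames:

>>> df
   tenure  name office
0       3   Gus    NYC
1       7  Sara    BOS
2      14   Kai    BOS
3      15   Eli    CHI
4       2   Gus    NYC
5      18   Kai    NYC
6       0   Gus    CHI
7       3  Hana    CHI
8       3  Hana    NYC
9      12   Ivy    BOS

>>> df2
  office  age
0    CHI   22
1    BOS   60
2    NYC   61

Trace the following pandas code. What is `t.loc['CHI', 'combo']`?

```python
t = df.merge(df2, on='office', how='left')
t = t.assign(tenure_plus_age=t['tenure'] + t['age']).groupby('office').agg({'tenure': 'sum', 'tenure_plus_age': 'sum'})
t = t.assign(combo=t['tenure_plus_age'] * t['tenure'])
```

1512

merge on 'office' (how='left') → 10 rows:
   tenure  name office  age
0       3   Gus    NYC   61
1       7  Sara    BOS   60
2      14   Kai    BOS   60
3      15   Eli    CHI   22
4       2   Gus    NYC   61
5      18   Kai    NYC   61
6       0   Gus    CHI   22
7       3  Hana    CHI   22
8       3  Hana    NYC   61
9      12   Ivy    BOS   60
add column tenure_plus_age = t['tenure'] + t['age']:
   tenure  name office  age  tenure_plus_age
0       3   Gus    NYC   61               64
1       7  Sara    BOS   60               67
2      14   Kai    BOS   60               74
3      15   Eli    CHI   22               37
4       2   Gus    NYC   61               63
5      18   Kai    NYC   61               79
6       0   Gus    CHI   22               22
7       3  Hana    CHI   22               25
8       3  Hana    NYC   61               64
9      12   Ivy    BOS   60               72
group by office: sum(tenure), sum(tenure_plus_age):
        tenure  tenure_plus_age
office                         
BOS         33              213
CHI         18               84
NYC         26              270
add column combo = t['tenure_plus_age'] * t['tenure']:
        tenure  tenure_plus_age  combo
office                                
BOS         33              213   7029
CHI         18               84   1512
NYC         26              270   7020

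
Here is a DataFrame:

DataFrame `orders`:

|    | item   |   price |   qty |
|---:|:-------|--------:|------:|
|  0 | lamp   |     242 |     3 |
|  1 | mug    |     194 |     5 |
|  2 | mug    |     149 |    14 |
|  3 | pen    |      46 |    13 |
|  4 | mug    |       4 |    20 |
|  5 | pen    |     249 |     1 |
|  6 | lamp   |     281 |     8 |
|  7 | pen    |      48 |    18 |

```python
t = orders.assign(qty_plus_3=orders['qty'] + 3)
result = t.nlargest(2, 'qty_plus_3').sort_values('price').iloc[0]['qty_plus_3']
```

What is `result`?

add column qty_plus_3 = orders['qty'] + 3:
   item  price  qty  qty_plus_3
0  lamp    242    3           6
1   mug    194    5           8
2   mug    149   14          17
3   pen     46   13          16
4   mug      4   20          23
5   pen    249    1           4
6  lamp    281    8          11
7   pen     48   18          21
take 2 rows with largest qty_plus_3:
  item  price  qty  qty_plus_3
4  mug      4   20          23
7  pen     48   18          21
sort by price:
  item  price  qty  qty_plus_3
4  mug      4   20          23
7  pen     48   18          21
So iloc[0]['qty_plus_3'] = 23.

23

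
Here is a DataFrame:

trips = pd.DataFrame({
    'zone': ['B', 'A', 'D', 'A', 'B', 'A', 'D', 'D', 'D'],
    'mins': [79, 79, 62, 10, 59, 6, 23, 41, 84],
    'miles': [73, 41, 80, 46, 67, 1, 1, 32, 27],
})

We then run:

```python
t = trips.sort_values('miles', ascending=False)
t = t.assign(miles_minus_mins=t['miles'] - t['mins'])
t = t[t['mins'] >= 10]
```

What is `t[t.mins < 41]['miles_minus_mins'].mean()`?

7.0

sort by miles descending:
  zone  mins  miles
2    D    62     80
0    B    79     73
4    B    59     67
3    A    10     46
1    A    79     41
7    D    41     32
8    D    84     27
5    A     6      1
6    D    23      1
add column miles_minus_mins = t['miles'] - t['mins']:
  zone  mins  miles  miles_minus_mins
2    D    62     80                18
0    B    79     73                -6
4    B    59     67                 8
3    A    10     46                36
1    A    79     41               -38
7    D    41     32                -9
8    D    84     27               -57
5    A     6      1                -5
6    D    23      1               -22
filter rows where mins >= 10:
  zone  mins  miles  miles_minus_mins
2    D    62     80                18
0    B    79     73                -6
4    B    59     67                 8
3    A    10     46                36
1    A    79     41               -38
7    D    41     32                -9
8    D    84     27               -57
6    D    23      1               -22
filter rows where mins < 41:
  zone  mins  miles  miles_minus_mins
3    A    10     46                36
6    D    23      1               -22
Then the mean of column 'miles_minus_mins': 7.0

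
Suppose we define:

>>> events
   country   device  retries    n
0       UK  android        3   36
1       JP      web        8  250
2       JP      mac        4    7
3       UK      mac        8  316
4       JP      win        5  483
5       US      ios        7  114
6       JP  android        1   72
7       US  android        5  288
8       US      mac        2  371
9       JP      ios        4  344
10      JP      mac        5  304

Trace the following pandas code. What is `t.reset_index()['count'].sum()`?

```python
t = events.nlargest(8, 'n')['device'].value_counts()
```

8

take 8 rows with largest n:
   country   device  retries    n
4       JP      win        5  483
8       US      mac        2  371
9       JP      ios        4  344
3       UK      mac        8  316
10      JP      mac        5  304
7       US  android        5  288
1       JP      web        8  250
5       US      ios        7  114
value_counts of device:
device
mac        3
ios        2
win        1
android    1
web        1
Name: count, dtype: int64
reset_index():
    device  count
0      mac      3
1      ios      2
2      win      1
3  android      1
4      web      1
Taking the sum of column 'count' gives 8.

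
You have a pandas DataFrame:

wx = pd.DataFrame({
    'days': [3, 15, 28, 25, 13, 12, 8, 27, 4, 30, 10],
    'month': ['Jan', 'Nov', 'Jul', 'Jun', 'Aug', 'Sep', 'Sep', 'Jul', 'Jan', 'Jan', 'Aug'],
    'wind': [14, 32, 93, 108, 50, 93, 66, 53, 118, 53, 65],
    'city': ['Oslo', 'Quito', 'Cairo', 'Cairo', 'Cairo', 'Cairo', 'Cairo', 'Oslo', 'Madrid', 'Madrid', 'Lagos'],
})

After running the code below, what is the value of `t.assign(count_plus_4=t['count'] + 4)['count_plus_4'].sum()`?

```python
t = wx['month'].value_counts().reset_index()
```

35

value_counts of month:
month
Jan    3
Jul    2
Aug    2
Sep    2
Nov    1
Jun    1
Name: count, dtype: int64
reset_index():
  month  count
0   Jan      3
1   Jul      2
2   Aug      2
3   Sep      2
4   Nov      1
5   Jun      1
add column count_plus_4 = t['count'] + 4:
  month  count  count_plus_4
0   Jan      3             7
1   Jul      2             6
2   Aug      2             6
3   Sep      2             6
4   Nov      1             5
5   Jun      1             5
sum of column 'count_plus_4' → 35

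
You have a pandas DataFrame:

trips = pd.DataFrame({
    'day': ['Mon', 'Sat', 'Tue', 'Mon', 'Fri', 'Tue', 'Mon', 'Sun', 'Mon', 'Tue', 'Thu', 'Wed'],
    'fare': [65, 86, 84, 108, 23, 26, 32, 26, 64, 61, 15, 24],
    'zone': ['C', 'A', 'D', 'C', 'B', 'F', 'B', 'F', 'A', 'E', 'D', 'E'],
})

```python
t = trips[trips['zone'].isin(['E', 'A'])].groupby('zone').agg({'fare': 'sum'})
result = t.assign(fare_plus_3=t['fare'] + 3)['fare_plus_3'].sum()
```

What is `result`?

filter rows where zone in ['E', 'A']:
    day  fare zone
1   Sat    86    A
8   Mon    64    A
9   Tue    61    E
11  Wed    24    E
group by zone, sum of fare:
      fare
zone      
A      150
E       85
add column fare_plus_3 = t['fare'] + 3:
      fare  fare_plus_3
zone                   
A      150          153
E       85           88
Then the sum of column 'fare_plus_3': 241

241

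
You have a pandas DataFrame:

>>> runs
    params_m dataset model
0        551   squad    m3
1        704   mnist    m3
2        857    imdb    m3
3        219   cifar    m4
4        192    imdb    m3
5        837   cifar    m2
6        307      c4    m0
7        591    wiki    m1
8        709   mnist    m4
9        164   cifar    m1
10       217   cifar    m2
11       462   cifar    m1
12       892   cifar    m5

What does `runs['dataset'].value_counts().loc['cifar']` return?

value_counts of dataset:
dataset
cifar    6
mnist    2
imdb     2
squad    1
c4       1
wiki     1
Name: count, dtype: int64
Finally, value at index 'cifar' = 6.

6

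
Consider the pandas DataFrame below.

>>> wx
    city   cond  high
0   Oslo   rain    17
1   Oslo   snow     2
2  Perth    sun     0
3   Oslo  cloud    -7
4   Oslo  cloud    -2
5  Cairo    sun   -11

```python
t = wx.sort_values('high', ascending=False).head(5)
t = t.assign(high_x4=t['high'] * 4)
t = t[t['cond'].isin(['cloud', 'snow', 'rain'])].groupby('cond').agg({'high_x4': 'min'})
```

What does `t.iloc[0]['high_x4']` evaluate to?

-28

sort by high descending:
    city   cond  high
0   Oslo   rain    17
1   Oslo   snow     2
2  Perth    sun     0
4   Oslo  cloud    -2
3   Oslo  cloud    -7
5  Cairo    sun   -11
take first 5 rows:
    city   cond  high
0   Oslo   rain    17
1   Oslo   snow     2
2  Perth    sun     0
4   Oslo  cloud    -2
3   Oslo  cloud    -7
add column high_x4 = t['high'] * 4:
    city   cond  high  high_x4
0   Oslo   rain    17       68
1   Oslo   snow     2        8
2  Perth    sun     0        0
4   Oslo  cloud    -2       -8
3   Oslo  cloud    -7      -28
filter rows where cond in ['cloud', 'snow', 'rain']:
   city   cond  high  high_x4
0  Oslo   rain    17       68
1  Oslo   snow     2        8
4  Oslo  cloud    -2       -8
3  Oslo  cloud    -7      -28
group by cond, min of high_x4:
       high_x4
cond          
cloud      -28
rain        68
snow         8
Then the value at position 0, column 'high_x4': -28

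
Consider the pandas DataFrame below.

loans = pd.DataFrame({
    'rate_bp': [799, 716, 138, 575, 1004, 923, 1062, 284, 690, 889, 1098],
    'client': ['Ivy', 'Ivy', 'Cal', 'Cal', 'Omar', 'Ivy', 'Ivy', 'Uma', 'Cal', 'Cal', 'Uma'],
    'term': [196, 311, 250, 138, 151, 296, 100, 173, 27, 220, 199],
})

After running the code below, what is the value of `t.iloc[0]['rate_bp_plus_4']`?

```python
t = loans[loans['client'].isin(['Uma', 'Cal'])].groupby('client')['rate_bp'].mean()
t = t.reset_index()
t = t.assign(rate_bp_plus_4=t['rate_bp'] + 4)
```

filter rows where client in ['Uma', 'Cal']:
    rate_bp client  term
2       138    Cal   250
3       575    Cal   138
7       284    Uma   173
8       690    Cal    27
9       889    Cal   220
10     1098    Uma   199
group by client, mean of rate_bp:
client
Cal    573.0
Uma    691.0
Name: rate_bp, dtype: float64
reset_index():
  client  rate_bp
0    Cal    573.0
1    Uma    691.0
add column rate_bp_plus_4 = t['rate_bp'] + 4:
  client  rate_bp  rate_bp_plus_4
0    Cal    573.0           577.0
1    Uma    691.0           695.0

577.0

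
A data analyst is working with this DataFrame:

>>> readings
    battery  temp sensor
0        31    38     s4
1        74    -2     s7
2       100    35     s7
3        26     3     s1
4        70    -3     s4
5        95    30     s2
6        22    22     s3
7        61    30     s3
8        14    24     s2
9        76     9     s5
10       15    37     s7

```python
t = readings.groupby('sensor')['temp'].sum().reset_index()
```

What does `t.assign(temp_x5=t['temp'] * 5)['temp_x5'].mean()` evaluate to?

185.833333333

group by sensor, sum of temp:
sensor
s1     3
s2    54
s3    52
s4    35
s5     9
s7    70
Name: temp, dtype: int64
reset_index():
  sensor  temp
0     s1     3
1     s2    54
2     s3    52
3     s4    35
4     s5     9
5     s7    70
add column temp_x5 = t['temp'] * 5:
  sensor  temp  temp_x5
0     s1     3       15
1     s2    54      270
2     s3    52      260
3     s4    35      175
4     s5     9       45
5     s7    70      350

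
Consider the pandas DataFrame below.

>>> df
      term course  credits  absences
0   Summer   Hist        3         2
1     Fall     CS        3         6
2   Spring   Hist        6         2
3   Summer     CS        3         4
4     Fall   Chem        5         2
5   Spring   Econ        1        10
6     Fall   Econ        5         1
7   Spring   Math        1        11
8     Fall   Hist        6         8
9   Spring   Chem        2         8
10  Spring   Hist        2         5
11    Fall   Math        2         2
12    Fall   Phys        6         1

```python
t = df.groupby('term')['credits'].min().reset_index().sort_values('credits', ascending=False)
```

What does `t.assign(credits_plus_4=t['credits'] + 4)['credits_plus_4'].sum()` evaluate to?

group by term, min of credits:
term
Fall      2
Spring    1
Summer    3
Name: credits, dtype: int64
reset_index():
     term  credits
0    Fall        2
1  Spring        1
2  Summer        3
sort by credits descending:
     term  credits
2  Summer        3
0    Fall        2
1  Spring        1
add column credits_plus_4 = t['credits'] + 4:
     term  credits  credits_plus_4
2  Summer        3               7
0    Fall        2               6
1  Spring        1               5
So sum() = 18.

18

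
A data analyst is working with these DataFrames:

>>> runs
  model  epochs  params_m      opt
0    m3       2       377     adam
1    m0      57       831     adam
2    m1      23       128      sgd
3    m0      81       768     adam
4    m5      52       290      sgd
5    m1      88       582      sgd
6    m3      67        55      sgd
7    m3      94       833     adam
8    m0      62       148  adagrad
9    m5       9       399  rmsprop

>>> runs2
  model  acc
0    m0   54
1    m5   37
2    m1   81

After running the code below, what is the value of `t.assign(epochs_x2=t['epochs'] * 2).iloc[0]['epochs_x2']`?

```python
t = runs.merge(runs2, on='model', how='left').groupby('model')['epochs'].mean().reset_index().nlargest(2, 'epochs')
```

merge on 'model' (how='left') → 10 rows:
  model  epochs  params_m      opt   acc
0    m3       2       377     adam   NaN
1    m0      57       831     adam  54.0
2    m1      23       128      sgd  81.0
3    m0      81       768     adam  54.0
4    m5      52       290      sgd  37.0
5    m1      88       582      sgd  81.0
6    m3      67        55      sgd   NaN
7    m3      94       833     adam   NaN
8    m0      62       148  adagrad  54.0
9    m5       9       399  rmsprop  37.0
group by model, mean of epochs:
model
m0    66.666667
m1    55.500000
m3    54.333333
m5    30.500000
Name: epochs, dtype: float64
reset_index():
  model     epochs
0    m0  66.666667
1    m1  55.500000
2    m3  54.333333
3    m5  30.500000
take 2 rows with largest epochs:
  model     epochs
0    m0  66.666667
1    m1  55.500000
add column epochs_x2 = t['epochs'] * 2:
  model     epochs   epochs_x2
0    m0  66.666667  133.333333
1    m1  55.500000  111.000000
Finally, value at position 0, column 'epochs_x2' = 133.333333333.

133.333333333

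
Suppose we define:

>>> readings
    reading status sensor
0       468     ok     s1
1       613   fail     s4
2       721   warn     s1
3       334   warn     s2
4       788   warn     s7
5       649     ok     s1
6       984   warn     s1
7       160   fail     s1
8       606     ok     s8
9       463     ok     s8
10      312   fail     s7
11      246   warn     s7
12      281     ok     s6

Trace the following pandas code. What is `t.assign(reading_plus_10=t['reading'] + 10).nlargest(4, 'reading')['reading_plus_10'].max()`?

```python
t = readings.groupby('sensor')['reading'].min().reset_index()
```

623

group by sensor, min of reading:
sensor
s1    160
s2    334
s4    613
s6    281
s7    246
s8    463
Name: reading, dtype: int64
reset_index():
  sensor  reading
0     s1      160
1     s2      334
2     s4      613
3     s6      281
4     s7      246
5     s8      463
add column reading_plus_10 = t['reading'] + 10:
  sensor  reading  reading_plus_10
0     s1      160              170
1     s2      334              344
2     s4      613              623
3     s6      281              291
4     s7      246              256
5     s8      463              473
take 4 rows with largest reading:
  sensor  reading  reading_plus_10
2     s4      613              623
5     s8      463              473
1     s2      334              344
3     s6      281              291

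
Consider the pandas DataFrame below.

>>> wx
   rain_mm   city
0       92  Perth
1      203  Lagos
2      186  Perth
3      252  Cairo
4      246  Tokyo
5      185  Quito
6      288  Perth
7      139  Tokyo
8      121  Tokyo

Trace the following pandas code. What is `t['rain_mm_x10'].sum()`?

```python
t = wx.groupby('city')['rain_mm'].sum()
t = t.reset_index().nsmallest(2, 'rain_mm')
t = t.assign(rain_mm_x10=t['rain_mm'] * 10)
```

group by city, sum of rain_mm:
city
Cairo    252
Lagos    203
Perth    566
Quito    185
Tokyo    506
Name: rain_mm, dtype: int64
reset_index():
    city  rain_mm
0  Cairo      252
1  Lagos      203
2  Perth      566
3  Quito      185
4  Tokyo      506
take 2 rows with smallest rain_mm:
    city  rain_mm
3  Quito      185
1  Lagos      203
add column rain_mm_x10 = t['rain_mm'] * 10:
    city  rain_mm  rain_mm_x10
3  Quito      185         1850
1  Lagos      203         2030
Reading off the sum of column 'rain_mm_x10', we get 3880.

3880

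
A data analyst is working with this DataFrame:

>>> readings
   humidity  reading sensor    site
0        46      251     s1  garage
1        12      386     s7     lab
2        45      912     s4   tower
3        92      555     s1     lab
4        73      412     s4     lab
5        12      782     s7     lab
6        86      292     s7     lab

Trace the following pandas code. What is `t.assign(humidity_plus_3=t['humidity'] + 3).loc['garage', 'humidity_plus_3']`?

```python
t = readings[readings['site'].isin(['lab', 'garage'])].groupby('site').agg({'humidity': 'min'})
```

filter rows where site in ['lab', 'garage']:
   humidity  reading sensor    site
0        46      251     s1  garage
1        12      386     s7     lab
3        92      555     s1     lab
4        73      412     s4     lab
5        12      782     s7     lab
6        86      292     s7     lab
group by site, min of humidity:
        humidity
site            
garage        46
lab           12
add column humidity_plus_3 = t['humidity'] + 3:
        humidity  humidity_plus_3
site                             
garage        46               49
lab           12               15

49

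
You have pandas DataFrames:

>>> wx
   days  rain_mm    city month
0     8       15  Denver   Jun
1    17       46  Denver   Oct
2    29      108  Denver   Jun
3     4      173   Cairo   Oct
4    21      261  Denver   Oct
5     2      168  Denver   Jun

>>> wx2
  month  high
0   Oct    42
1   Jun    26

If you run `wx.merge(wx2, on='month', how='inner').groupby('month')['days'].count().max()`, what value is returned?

3

merge on 'month' (how='inner') → 6 rows:
   days  rain_mm    city month  high
0     8       15  Denver   Jun    26
1    17       46  Denver   Oct    42
2    29      108  Denver   Jun    26
3     4      173   Cairo   Oct    42
4    21      261  Denver   Oct    42
5     2      168  Denver   Jun    26
group by month, count of days:
month
Jun    3
Oct    3
Name: days, dtype: int64
Then the max of the resulting series: 3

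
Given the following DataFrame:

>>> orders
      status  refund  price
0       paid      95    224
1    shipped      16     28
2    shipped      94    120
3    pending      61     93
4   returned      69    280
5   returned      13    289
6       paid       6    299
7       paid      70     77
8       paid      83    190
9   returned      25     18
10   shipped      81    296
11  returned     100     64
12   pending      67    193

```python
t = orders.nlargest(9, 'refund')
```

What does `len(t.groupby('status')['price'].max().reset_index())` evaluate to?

take 9 rows with largest refund:
      status  refund  price
11  returned     100     64
0       paid      95    224
2    shipped      94    120
8       paid      83    190
10   shipped      81    296
7       paid      70     77
4   returned      69    280
12   pending      67    193
3    pending      61     93
group by status, max of price:
status
paid        224
pending     193
returned    280
shipped     296
Name: price, dtype: int64
reset_index():
     status  price
0      paid    224
1   pending    193
2  returned    280
3   shipped    296

4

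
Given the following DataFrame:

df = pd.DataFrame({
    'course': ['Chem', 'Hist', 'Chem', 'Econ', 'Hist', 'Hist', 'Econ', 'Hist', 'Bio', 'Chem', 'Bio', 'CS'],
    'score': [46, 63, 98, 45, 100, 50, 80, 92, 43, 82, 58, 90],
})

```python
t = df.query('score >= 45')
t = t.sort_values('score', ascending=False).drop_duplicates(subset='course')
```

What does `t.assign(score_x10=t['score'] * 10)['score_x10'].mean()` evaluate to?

filter rows where score >= 45:
   course  score
0    Chem     46
1    Hist     63
2    Chem     98
3    Econ     45
4    Hist    100
5    Hist     50
6    Econ     80
7    Hist     92
9    Chem     82
10    Bio     58
11     CS     90
sort by score descending:
   course  score
4    Hist    100
2    Chem     98
7    Hist     92
11     CS     90
9    Chem     82
6    Econ     80
1    Hist     63
10    Bio     58
5    Hist     50
0    Chem     46
3    Econ     45
drop duplicate course (keep=first):
   course  score
4    Hist    100
2    Chem     98
11     CS     90
6    Econ     80
10    Bio     58
add column score_x10 = t['score'] * 10:
   course  score  score_x10
4    Hist    100       1000
2    Chem     98        980
11     CS     90        900
6    Econ     80        800
10    Bio     58        580

852.0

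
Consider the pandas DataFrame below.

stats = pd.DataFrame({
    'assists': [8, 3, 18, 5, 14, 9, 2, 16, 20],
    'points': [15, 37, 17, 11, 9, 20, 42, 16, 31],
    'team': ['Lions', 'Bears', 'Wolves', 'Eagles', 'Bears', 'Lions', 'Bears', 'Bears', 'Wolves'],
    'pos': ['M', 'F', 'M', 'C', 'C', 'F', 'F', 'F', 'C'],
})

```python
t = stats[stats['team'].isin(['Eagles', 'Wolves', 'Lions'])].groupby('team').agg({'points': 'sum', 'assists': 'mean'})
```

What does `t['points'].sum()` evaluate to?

94

filter rows where team in ['Eagles', 'Wolves', 'Lions']:
   assists  points    team pos
0        8      15   Lions   M
2       18      17  Wolves   M
3        5      11  Eagles   C
5        9      20   Lions   F
8       20      31  Wolves   C
group by team: sum(points), mean(assists):
        points  assists
team                   
Eagles      11      5.0
Lions       35      8.5
Wolves      48     19.0
sum of column 'points' → 94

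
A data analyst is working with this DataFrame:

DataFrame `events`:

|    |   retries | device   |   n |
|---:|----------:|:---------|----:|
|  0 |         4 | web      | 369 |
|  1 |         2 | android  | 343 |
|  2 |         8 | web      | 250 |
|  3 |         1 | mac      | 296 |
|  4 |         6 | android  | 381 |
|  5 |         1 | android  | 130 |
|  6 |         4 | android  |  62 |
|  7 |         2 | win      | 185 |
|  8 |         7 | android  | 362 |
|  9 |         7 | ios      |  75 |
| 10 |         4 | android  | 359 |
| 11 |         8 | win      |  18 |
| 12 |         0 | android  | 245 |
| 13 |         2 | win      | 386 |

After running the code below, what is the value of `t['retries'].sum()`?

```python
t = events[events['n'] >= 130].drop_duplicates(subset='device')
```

filter rows where n >= 130:
    retries   device    n
0         4      web  369
1         2  android  343
2         8      web  250
3         1      mac  296
4         6  android  381
5         1  android  130
7         2      win  185
8         7  android  362
10        4  android  359
12        0  android  245
13        2      win  386
drop duplicate device (keep=first):
   retries   device    n
0        4      web  369
1        2  android  343
3        1      mac  296
7        2      win  185

9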